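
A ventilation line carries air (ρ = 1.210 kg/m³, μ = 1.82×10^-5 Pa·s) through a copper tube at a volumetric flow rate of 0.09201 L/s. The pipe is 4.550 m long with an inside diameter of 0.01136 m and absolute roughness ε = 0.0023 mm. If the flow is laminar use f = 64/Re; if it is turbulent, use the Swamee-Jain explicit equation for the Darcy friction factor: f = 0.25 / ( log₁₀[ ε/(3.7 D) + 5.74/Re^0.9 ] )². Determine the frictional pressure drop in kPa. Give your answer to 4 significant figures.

ΔP ≈ 0.01864 kPa

Q = 0.09201 L/s = 0.09201/1000 = 9.201e-05 m³/s.
Cross-sectional area A = πD²/4 = π(0.01136)²/4 = 0.0001014 m²; mean velocity V = Q/A = 9.201e-05/0.0001014 = 0.9078 m/s.
Reynolds number Re = ρVD/μ = 1.21 · 0.9078 · 0.01136 / 1.82e-05 = 685.6.
Re < 2300 → laminar flow, so f = 64/Re = 64/685.6 = 0.09335 (the turbulent correlation is not needed).
Darcy-Weisbach: ΔP = f(L/D)(ρV²/2) = 0.09335·(4.55/0.01136)·(1.21·0.9078²/2) = 0.09335·400.5·0.4986 = 18.64 Pa.
ΔP = 18.64 Pa = 0.01864 kPa.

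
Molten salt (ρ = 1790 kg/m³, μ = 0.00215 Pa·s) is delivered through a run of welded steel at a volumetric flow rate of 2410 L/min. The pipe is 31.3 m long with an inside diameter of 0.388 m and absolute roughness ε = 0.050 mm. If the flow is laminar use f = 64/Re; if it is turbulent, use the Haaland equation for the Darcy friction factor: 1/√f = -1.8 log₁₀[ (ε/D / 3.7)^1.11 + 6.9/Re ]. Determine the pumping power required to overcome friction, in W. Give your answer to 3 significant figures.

P ≈ 6.06 W

Q = 2410 L/min = 2410/60000 = 0.04017 m³/s.
Cross-sectional area A = πD²/4 = π(0.388)²/4 = 0.1182 m²; mean velocity V = Q/A = 0.04017/0.1182 = 0.3397 m/s.
Reynolds number Re = ρVD/μ = 1790 · 0.3397 · 0.388 / 0.00215 = 1.097e+05.
Re > 4000 → turbulent. Relative roughness ε/D = 5e-05/0.388 = 0.000129. Haaland: 1/√f = -1.8 log₁₀[(0.000129/3.7)^1.11 + 6.9/1.097e+05] = -1.8 log₁₀[1.13e-05 + 6.29e-05] = 7.434, so f = 0.0181.
Darcy-Weisbach: ΔP = f(L/D)(ρV²/2) = 0.0181·(31.3/0.388)·(1790·0.3397²/2) = 0.0181·80.67·103.3 = 150.8 Pa.
Pumping power P = QΔP = 0.04017·150.8 = 6.056 W = 6.06 W.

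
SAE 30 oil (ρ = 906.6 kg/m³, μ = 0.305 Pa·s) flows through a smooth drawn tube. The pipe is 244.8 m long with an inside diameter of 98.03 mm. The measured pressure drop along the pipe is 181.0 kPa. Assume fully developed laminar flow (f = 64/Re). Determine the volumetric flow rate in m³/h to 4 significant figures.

Q ≈ 19.78 m³/h

For laminar flow, f = 64/Re with Re = ρVD/μ, so Darcy-Weisbach reduces to ΔP = 32μLV/D². Solving for V: V = ΔP·D²/(32μL) = 1.81e+05·(0.09803)²/(32·0.305·244.8) = 0.728 m/s.
Check: Re = ρVD/μ = 906.6·0.728·0.09803/0.305 = 212.1 < 2300, so the laminar assumption holds.
Q = V·A = 0.728·(π/4·0.09803²) = 0.005495 m³/s = 19.78 m³/h.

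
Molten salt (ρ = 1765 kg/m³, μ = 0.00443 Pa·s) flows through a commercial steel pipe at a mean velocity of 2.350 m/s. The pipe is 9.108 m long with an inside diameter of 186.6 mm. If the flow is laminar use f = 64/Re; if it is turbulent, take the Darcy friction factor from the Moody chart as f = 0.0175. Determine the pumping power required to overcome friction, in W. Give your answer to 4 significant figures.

Reynolds number Re = ρVD/μ = 1765 · 2.35 · 0.1866 / 0.00443 = 1.747e+05.
Re > 4000 → turbulent; use the Moody-chart value f = 0.0175.
Darcy-Weisbach: ΔP = f(L/D)(ρV²/2) = 0.0175·(9.108/0.1866)·(1765·2.35²/2) = 0.0175·48.81·4874 = 4163 Pa.
Q = V·A = 2.35·0.02735 = 0.06427 m³/s.
Pumping power P = QΔP = 0.06427·4163 = 267.54 W = 267.5 W.

P ≈ 267.5 W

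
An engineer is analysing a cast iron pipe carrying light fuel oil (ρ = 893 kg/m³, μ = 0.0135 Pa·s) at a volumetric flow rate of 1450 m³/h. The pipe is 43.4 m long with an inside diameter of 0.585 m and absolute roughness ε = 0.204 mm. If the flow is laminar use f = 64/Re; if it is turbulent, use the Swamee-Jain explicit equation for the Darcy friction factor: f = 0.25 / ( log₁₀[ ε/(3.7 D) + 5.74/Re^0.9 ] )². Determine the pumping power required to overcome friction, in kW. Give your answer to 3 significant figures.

Q = 1450 m³/h = 1450/3600 = 0.4028 m³/s.
Cross-sectional area A = πD²/4 = π(0.585)²/4 = 0.2688 m²; mean velocity V = Q/A = 0.4028/0.2688 = 1.499 m/s.
Reynolds number Re = ρVD/μ = 893 · 1.499 · 0.585 / 0.0135 = 5.799e+04.
Re > 4000 → turbulent. Relative roughness ε/D = 0.000204/0.585 = 0.000349. Swamee-Jain: f = 0.25/(log₁₀[0.000349/3.7 + 5.74/5.799e+04^0.9])² = 0.25/(log₁₀[9.42e-05 + 0.000296])² = 0.25/(-3.408)² = 0.02152.
Darcy-Weisbach: ΔP = f(L/D)(ρV²/2) = 0.02152·(43.4/0.585)·(893·1.499²/2) = 0.02152·74.19·1003 = 1601 Pa.
Pumping power P = QΔP = 0.4028·1601 = 644.8 W = 0.645 kW.

P ≈ 0.645 kW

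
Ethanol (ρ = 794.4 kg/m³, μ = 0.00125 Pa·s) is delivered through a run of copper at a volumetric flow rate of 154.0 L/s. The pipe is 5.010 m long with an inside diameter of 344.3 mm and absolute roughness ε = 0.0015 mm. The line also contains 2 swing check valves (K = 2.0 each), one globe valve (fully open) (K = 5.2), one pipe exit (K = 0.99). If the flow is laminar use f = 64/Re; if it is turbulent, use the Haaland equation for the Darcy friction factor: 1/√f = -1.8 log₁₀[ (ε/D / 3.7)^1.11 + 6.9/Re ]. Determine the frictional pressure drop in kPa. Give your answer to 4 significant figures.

Q = 154.0 L/s = 154.0/1000 = 0.154 m³/s.
Cross-sectional area A = πD²/4 = π(0.3443)²/4 = 0.0931 m²; mean velocity V = Q/A = 0.154/0.0931 = 1.654 m/s.
Reynolds number Re = ρVD/μ = 794.4 · 1.654 · 0.3443 / 0.00125 = 3.619e+05.
Re > 4000 → turbulent. Relative roughness ε/D = 1.5e-06/0.3443 = 4.36e-06. Haaland: 1/√f = -1.8 log₁₀[(4.36e-06/3.7)^1.11 + 6.9/3.619e+05] = -1.8 log₁₀[2.62e-07 + 1.91e-05] = 8.485, so f = 0.01389.
Total minor-loss coefficient ΣK = 2·2 + 1·5.2 + 1·0.99 = 10.2.
ΔP = [f·L/D + ΣK]·(ρV²/2) = [0.01389·5.01/0.3443 + 10.2]·(794.4·1.654²/2) = [0.2021 + 10.2]·1087 = 1.129e+04 Pa.
ΔP = 1.129e+04 Pa = 11.29 kPa.

ΔP ≈ 11.29 kPa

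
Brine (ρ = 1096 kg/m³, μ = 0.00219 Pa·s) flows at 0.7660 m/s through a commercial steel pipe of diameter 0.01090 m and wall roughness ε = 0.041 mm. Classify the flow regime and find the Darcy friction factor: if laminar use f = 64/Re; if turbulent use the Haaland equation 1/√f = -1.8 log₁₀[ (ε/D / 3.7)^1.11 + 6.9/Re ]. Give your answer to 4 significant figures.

Re = ρVD/μ = 1096·0.766·0.0109/0.00219 = 4179.
Re > 4000 → turbulent. ε/D = 4.1e-05/0.0109 = 0.00376; Haaland: 1/√f = -1.8 log₁₀[0.000476 + 0.00165] = 4.81, so f = 0.04323.

f ≈ 0.04323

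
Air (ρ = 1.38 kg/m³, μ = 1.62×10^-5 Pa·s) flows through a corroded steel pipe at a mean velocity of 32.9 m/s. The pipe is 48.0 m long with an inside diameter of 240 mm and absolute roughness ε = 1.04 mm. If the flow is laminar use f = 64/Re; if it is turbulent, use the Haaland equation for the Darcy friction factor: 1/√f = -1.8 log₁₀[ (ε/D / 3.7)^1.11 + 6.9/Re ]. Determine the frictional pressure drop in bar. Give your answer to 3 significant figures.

ΔP ≈ 0.0438 bar

Reynolds number Re = ρVD/μ = 1.38 · 32.9 · 0.24 / 1.62e-05 = 6.726e+05.
Re > 4000 → turbulent. Relative roughness ε/D = 0.00104/0.24 = 0.00433. Haaland: 1/√f = -1.8 log₁₀[(0.00433/3.7)^1.11 + 6.9/6.726e+05] = -1.8 log₁₀[0.000557 + 1.03e-05] = 5.843, so f = 0.02929.
Darcy-Weisbach: ΔP = f(L/D)(ρV²/2) = 0.02929·(48/0.24)·(1.38·32.9²/2) = 0.02929·200·746.9 = 4376 Pa.
ΔP = 4376 Pa = 0.0438 bar.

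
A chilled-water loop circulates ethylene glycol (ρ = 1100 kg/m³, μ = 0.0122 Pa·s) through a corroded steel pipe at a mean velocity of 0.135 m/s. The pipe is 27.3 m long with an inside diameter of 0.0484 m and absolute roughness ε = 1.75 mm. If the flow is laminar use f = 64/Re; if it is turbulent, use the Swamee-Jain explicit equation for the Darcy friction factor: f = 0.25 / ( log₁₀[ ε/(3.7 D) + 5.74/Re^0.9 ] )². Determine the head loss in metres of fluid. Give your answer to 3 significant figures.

Reynolds number Re = ρVD/μ = 1100 · 0.135 · 0.0484 / 0.0122 = 589.1.
Re < 2300 → laminar flow, so f = 64/Re = 64/589.1 = 0.1086 (the turbulent correlation is not needed).
Darcy-Weisbach: ΔP = f(L/D)(ρV²/2) = 0.1086·(27.3/0.0484)·(1100·0.135²/2) = 0.1086·564·10.02 = 614.2 Pa.
Head loss h_f = ΔP/(ρg) = 614.2/(1100·9.81) = 0.0569 m.

h_f ≈ 0.0569 m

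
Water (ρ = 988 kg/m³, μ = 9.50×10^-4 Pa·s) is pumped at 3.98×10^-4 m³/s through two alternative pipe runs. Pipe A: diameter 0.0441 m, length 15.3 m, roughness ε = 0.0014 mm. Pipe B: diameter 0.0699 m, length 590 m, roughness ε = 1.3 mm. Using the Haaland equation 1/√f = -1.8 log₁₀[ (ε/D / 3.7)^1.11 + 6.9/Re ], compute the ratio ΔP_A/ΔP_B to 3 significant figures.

ΔP_A/ΔP_B ≈ 0.146

Pipe A: V = Q/A = 0.000398/0.001527 = 0.2606 m/s; Re = 1.195e+04; ε/D = 3.17e-05; Haaland → f = 0.02946; ΔP_A = f(L/D)(ρV²/2) = 342.8 Pa.
Pipe B: V = Q/A = 0.000398/0.003837 = 0.1037 m/s; Re = 7540; ε/D = 0.0186; Haaland → f = 0.05231; ΔP_B = f(L/D)(ρV²/2) = 2346 Pa.
ΔP_A/ΔP_B = 342.8/2346 = 0.146.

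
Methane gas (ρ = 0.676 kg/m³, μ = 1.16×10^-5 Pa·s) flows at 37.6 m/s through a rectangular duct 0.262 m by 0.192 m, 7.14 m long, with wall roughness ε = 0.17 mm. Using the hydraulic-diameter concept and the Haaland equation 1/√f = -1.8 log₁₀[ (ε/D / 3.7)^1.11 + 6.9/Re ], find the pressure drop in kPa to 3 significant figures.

ΔP ≈ 0.294 kPa

Hydraulic diameter D_h = 4A/P = 4·(0.262·0.192)/(2·(0.262+0.192)) = 0.2012/0.908 = 0.2216 m.
Re = ρVD_h/μ = 0.676·37.6·0.2216/1.16e-05 = 4.856e+05.
ε/D_h = 0.00017/0.2216 = 0.000767; Haaland gives 1/√f = -1.8 log₁₀[8.16e-05+1.42e-05] = 7.234, so f = 0.01911.
ΔP = f(L/D_h)(ρV²/2) = 0.01911·7.14/0.2216·477.9 = 294.2 Pa.
ΔP = 0.294 kPa.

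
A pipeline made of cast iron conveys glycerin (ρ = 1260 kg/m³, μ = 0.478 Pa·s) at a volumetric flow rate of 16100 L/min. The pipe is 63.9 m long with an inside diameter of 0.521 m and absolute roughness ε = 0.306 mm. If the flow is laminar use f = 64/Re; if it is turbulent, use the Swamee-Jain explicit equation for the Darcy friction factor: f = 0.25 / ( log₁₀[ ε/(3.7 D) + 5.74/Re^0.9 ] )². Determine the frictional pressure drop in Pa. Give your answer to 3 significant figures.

Q = 16100 L/min = 16100/60000 = 0.2683 m³/s.
Cross-sectional area A = πD²/4 = π(0.521)²/4 = 0.2132 m²; mean velocity V = Q/A = 0.2683/0.2132 = 1.259 m/s.
Reynolds number Re = ρVD/μ = 1260 · 1.259 · 0.521 / 0.478 = 1729.
Re < 2300 → laminar flow, so f = 64/Re = 64/1729 = 0.03702 (the turbulent correlation is not needed).
Darcy-Weisbach: ΔP = f(L/D)(ρV²/2) = 0.03702·(63.9/0.521)·(1260·1.259²/2) = 0.03702·122.6·998.1 = 4532 Pa.

ΔP ≈ 4530 Pa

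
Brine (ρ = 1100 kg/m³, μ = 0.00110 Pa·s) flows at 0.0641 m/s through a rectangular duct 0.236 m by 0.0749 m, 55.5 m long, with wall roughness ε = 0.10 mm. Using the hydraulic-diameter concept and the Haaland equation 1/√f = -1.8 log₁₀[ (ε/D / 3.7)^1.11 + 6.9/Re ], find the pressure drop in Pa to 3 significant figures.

Hydraulic diameter D_h = 4A/P = 4·(0.236·0.0749)/(2·(0.236+0.0749)) = 0.07071/0.6218 = 0.1137 m.
Re = ρVD_h/μ = 1100·0.0641·0.1137/0.0011 = 7289.
ε/D_h = 0.0001/0.1137 = 0.000879; Haaland gives 1/√f = -1.8 log₁₀[9.49e-05+0.000947] = 5.368, so f = 0.0347.
ΔP = f(L/D_h)(ρV²/2) = 0.0347·55.5/0.1137·2.26 = 38.28 Pa.

ΔP ≈ 38.3 Pa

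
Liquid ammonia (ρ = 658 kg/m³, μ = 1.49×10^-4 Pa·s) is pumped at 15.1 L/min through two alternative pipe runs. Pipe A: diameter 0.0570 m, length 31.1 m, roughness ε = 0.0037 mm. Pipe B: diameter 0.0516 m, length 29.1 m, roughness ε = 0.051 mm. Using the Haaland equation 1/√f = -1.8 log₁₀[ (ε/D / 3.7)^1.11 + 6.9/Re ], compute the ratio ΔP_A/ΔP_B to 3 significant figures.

Pipe A: V = Q/A = 0.0002517/0.002552 = 0.09862 m/s; Re = 2.483e+04; ε/D = 6.49e-05; Haaland → f = 0.02452; ΔP_A = f(L/D)(ρV²/2) = 42.81 Pa.
Pipe B: V = Q/A = 0.0002517/0.002091 = 0.1203 m/s; Re = 2.742e+04; ε/D = 0.000988; Haaland → f = 0.02602; ΔP_B = f(L/D)(ρV²/2) = 69.92 Pa.
ΔP_A/ΔP_B = 42.81/69.92 = 0.612.

ΔP_A/ΔP_B ≈ 0.612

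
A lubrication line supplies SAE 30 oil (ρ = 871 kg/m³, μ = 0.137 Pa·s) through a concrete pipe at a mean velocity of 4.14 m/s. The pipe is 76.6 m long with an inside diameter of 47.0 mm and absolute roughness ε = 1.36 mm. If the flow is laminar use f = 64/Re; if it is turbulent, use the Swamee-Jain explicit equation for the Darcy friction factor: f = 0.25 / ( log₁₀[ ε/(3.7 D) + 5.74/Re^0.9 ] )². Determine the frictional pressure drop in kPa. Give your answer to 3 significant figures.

Reynolds number Re = ρVD/μ = 871 · 4.14 · 0.047 / 0.137 = 1237.
Re < 2300 → laminar flow, so f = 64/Re = 64/1237 = 0.05173 (the turbulent correlation is not needed).
Darcy-Weisbach: ΔP = f(L/D)(ρV²/2) = 0.05173·(76.6/0.047)·(871·4.14²/2) = 0.05173·1630·7464 = 6.294e+05 Pa.
ΔP = 6.294e+05 Pa = 629 kPa.

ΔP ≈ 629 kPa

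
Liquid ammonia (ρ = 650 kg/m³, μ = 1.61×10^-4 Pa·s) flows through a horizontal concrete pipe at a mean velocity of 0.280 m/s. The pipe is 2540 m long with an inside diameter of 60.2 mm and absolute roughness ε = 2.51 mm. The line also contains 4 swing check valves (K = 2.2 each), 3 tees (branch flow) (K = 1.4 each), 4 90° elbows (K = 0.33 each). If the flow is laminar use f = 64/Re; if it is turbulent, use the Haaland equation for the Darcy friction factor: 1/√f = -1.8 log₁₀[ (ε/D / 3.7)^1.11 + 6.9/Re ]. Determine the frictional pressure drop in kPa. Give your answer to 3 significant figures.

Reynolds number Re = ρVD/μ = 650 · 0.28 · 0.0602 / 0.000161 = 6.805e+04.
Re > 4000 → turbulent. Relative roughness ε/D = 0.00251/0.0602 = 0.0417. Haaland: 1/√f = -1.8 log₁₀[(0.0417/3.7)^1.11 + 6.9/6.805e+04] = -1.8 log₁₀[0.00688 + 0.000101] = 3.881, so f = 0.06639.
Total minor-loss coefficient ΣK = 4·2.2 + 3·1.4 + 4·0.33 = 14.3.
ΔP = [f·L/D + ΣK]·(ρV²/2) = [0.06639·2540/0.0602 + 14.3]·(650·0.28²/2) = [2801 + 14.3]·25.48 = 7.174e+04 Pa.
ΔP = 7.174e+04 Pa = 71.7 kPa.

ΔP ≈ 71.7 kPa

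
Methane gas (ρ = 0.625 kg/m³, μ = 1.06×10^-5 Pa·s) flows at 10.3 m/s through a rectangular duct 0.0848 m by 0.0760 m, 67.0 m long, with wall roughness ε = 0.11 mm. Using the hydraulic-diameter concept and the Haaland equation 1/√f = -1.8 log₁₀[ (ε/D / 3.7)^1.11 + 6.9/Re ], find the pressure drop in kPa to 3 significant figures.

Hydraulic diameter D_h = 4A/P = 4·(0.0848·0.076)/(2·(0.0848+0.076)) = 0.02578/0.3216 = 0.08016 m.
Re = ρVD_h/μ = 0.625·10.3·0.08016/1.06e-05 = 4.868e+04.
ε/D_h = 0.00011/0.08016 = 0.00137; Haaland gives 1/√f = -1.8 log₁₀[0.000156+0.000142] = 6.348, so f = 0.02481.
ΔP = f(L/D_h)(ρV²/2) = 0.02481·67/0.08016·33.15 = 687.6 Pa.
ΔP = 0.688 kPa.

ΔP ≈ 0.688 kPa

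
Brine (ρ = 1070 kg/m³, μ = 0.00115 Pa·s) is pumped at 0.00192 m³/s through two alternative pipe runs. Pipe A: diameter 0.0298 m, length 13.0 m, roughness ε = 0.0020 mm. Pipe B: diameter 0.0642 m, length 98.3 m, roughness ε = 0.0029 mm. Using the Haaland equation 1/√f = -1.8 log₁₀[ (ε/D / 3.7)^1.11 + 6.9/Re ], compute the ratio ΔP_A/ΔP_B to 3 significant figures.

Pipe A: V = Q/A = 0.00192/0.0006975 = 2.753 m/s; Re = 7.633e+04; ε/D = 6.71e-05; Haaland → f = 0.01911; ΔP_A = f(L/D)(ρV²/2) = 3.381e+04 Pa.
Pipe B: V = Q/A = 0.00192/0.003237 = 0.5931 m/s; Re = 3.543e+04; ε/D = 4.52e-05; Haaland → f = 0.02251; ΔP_B = f(L/D)(ρV²/2) = 6487 Pa.
ΔP_A/ΔP_B = 3.381e+04/6487 = 5.21.

ΔP_A/ΔP_B ≈ 5.21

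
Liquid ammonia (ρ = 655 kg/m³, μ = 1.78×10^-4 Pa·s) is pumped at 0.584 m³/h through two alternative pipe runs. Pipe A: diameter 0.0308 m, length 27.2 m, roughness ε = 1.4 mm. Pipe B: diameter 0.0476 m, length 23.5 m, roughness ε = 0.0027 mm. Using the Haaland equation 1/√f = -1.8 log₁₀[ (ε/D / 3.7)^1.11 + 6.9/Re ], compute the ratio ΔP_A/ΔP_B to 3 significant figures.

ΔP_A/ΔP_B ≈ 26.0

Pipe A: V = Q/A = 0.0001622/0.0007451 = 0.2177 m/s; Re = 2.468e+04; ε/D = 0.0455; Haaland → f = 0.06965; ΔP_A = f(L/D)(ρV²/2) = 955 Pa.
Pipe B: V = Q/A = 0.0001622/0.00178 = 0.09116 m/s; Re = 1.597e+04; ε/D = 5.67e-05; Haaland → f = 0.02734; ΔP_B = f(L/D)(ρV²/2) = 36.74 Pa.
ΔP_A/ΔP_B = 955/36.74 = 26.0.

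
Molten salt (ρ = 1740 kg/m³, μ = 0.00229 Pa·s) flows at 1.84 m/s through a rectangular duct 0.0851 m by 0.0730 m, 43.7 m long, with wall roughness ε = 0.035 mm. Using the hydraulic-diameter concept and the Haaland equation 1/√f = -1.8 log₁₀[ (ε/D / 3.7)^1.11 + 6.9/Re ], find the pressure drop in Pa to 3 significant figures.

ΔP ≈ 32100 Pa

Hydraulic diameter D_h = 4A/P = 4·(0.0851·0.073)/(2·(0.0851+0.073)) = 0.02485/0.3162 = 0.07859 m.
Re = ρVD_h/μ = 1740·1.84·0.07859/0.00229 = 1.099e+05.
ε/D_h = 3.5e-05/0.07859 = 0.000445; Haaland gives 1/√f = -1.8 log₁₀[4.46e-05+6.28e-05] = 7.144, so f = 0.01959.
ΔP = f(L/D_h)(ρV²/2) = 0.01959·43.7/0.07859·2945 = 3.209e+04 Pa.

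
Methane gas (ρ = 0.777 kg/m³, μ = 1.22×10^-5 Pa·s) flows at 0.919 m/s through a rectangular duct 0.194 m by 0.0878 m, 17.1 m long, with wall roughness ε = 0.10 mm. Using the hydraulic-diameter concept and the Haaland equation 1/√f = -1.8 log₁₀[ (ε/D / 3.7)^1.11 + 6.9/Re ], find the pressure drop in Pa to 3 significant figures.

Hydraulic diameter D_h = 4A/P = 4·(0.194·0.0878)/(2·(0.194+0.0878)) = 0.06813/0.5636 = 0.1209 m.
Re = ρVD_h/μ = 0.777·0.919·0.1209/1.22e-05 = 7076.
ε/D_h = 0.0001/0.1209 = 0.000827; Haaland gives 1/√f = -1.8 log₁₀[8.87e-05+0.000975] = 5.352, so f = 0.03492.
ΔP = f(L/D_h)(ρV²/2) = 0.03492·17.1/0.1209·0.3281 = 1.621 Pa.

ΔP ≈ 1.62 Pa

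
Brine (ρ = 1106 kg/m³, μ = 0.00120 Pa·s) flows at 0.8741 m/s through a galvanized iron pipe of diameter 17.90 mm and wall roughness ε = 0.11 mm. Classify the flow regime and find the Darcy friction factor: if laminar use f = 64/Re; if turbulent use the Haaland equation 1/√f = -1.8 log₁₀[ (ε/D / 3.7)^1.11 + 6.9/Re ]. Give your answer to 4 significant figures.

f ≈ 0.03705

Re = ρVD/μ = 1106·0.8741·0.0179/0.0012 = 1.442e+04.
Re > 4000 → turbulent. ε/D = 0.00011/0.0179 = 0.00615; Haaland: 1/√f = -1.8 log₁₀[0.000821 + 0.000478] = 5.195, so f = 0.03705.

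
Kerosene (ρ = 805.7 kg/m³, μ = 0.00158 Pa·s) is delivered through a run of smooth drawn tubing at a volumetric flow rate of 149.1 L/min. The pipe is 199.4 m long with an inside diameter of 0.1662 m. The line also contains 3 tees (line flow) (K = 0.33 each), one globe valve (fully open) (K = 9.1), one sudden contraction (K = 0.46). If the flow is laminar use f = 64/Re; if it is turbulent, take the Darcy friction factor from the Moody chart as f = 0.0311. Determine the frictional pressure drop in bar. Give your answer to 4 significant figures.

Q = 149.1 L/min = 149.1/60000 = 0.002485 m³/s.
Cross-sectional area A = πD²/4 = π(0.1662)²/4 = 0.02169 m²; mean velocity V = Q/A = 0.002485/0.02169 = 0.1145 m/s.
Reynolds number Re = ρVD/μ = 805.7 · 0.1145 · 0.1662 / 0.00158 = 9708.
Re > 4000 → turbulent; use the Moody-chart value f = 0.0311.
Total minor-loss coefficient ΣK = 3·0.33 + 1·9.1 + 1·0.46 = 10.6.
ΔP = [f·L/D + ΣK]·(ρV²/2) = [0.0311·199.4/0.1662 + 10.6]·(805.7·0.1145²/2) = [37.31 + 10.6]·5.286 = 253 Pa.
ΔP = 253 Pa = 0.002530 bar.

ΔP ≈ 0.002530 bar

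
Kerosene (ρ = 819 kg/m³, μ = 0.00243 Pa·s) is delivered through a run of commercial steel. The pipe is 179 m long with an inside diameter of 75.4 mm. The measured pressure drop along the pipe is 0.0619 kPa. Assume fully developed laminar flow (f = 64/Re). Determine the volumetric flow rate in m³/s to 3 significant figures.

For laminar flow, f = 64/Re with Re = ρVD/μ, so Darcy-Weisbach reduces to ΔP = 32μLV/D². Solving for V: V = ΔP·D²/(32μL) = 61.9·(0.0754)²/(32·0.00243·179) = 0.02528 m/s.
Check: Re = ρVD/μ = 819·0.02528·0.0754/0.00243 = 642.5 < 2300, so the laminar assumption holds.
Q = V·A = 0.02528·(π/4·0.0754²) = 0.0001129 m³/s = 1.13×10^-4 m³/s.

Q ≈ 1.13×10^-4 m³/s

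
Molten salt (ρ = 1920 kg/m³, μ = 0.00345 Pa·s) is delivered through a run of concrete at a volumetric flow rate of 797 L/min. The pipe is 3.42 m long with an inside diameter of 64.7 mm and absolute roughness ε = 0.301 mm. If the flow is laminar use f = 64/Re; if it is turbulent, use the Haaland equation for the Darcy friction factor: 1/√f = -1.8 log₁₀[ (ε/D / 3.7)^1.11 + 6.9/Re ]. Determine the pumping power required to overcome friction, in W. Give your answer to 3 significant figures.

P ≈ 334 W

Q = 797 L/min = 797/60000 = 0.01328 m³/s.
Cross-sectional area A = πD²/4 = π(0.0647)²/4 = 0.003288 m²; mean velocity V = Q/A = 0.01328/0.003288 = 4.04 m/s.
Reynolds number Re = ρVD/μ = 1920 · 4.04 · 0.0647 / 0.00345 = 1.455e+05.
Re > 4000 → turbulent. Relative roughness ε/D = 0.000301/0.0647 = 0.00465. Haaland: 1/√f = -1.8 log₁₀[(0.00465/3.7)^1.11 + 6.9/1.455e+05] = -1.8 log₁₀[0.000603 + 4.74e-05] = 5.736, so f = 0.03039.
Darcy-Weisbach: ΔP = f(L/D)(ρV²/2) = 0.03039·(3.42/0.0647)·(1920·4.04²/2) = 0.03039·52.86·1.567e+04 = 2.518e+04 Pa.
Pumping power P = QΔP = 0.01328·2.518e+04 = 334.4 W = 334 W.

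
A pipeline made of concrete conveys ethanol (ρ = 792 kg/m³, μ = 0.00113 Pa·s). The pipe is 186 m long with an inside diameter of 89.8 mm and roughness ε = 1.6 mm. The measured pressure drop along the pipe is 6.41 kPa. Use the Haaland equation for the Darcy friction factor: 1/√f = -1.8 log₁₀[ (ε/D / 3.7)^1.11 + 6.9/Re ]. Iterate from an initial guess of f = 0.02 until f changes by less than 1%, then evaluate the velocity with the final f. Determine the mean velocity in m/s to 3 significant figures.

V ≈ 0.403 m/s

Rearranging Darcy-Weisbach: V = √(2·ΔP·D/(f·L·ρ)). With ε/D = 0.0016/0.0898 = 0.0178, iterate starting from f = 0.02:
  f = 0.02 → V = √(2·6410·0.0898/(0.02·186·792)) = 0.6251 m/s; Re = ρVD/μ = 3.934e+04; f → 0.04766
  f = 0.04766 → V = 0.4049 m/s; Re = 2.549e+04; f → 0.0482
  f = 0.0482 → V = 0.4027 m/s; Re = 2.534e+04; f → 0.04821
Converged (Δf/f < 1%). With the final f = 0.04821: V = √(2·6410·0.0898/(0.04821·186·792)) = 0.4026 m/s.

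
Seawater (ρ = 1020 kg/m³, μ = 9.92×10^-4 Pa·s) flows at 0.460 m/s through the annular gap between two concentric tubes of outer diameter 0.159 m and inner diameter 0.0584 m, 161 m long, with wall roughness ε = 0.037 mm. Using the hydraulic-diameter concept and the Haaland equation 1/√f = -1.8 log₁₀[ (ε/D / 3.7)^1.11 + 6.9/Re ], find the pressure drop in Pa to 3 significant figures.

Hydraulic diameter D_h = 4A/P = D_o - D_i = 0.159 - 0.0584 = 0.1006 m.
Re = ρVD_h/μ = 1020·0.46·0.1006/0.000992 = 4.758e+04.
ε/D_h = 3.7e-05/0.1006 = 0.000368; Haaland gives 1/√f = -1.8 log₁₀[3.61e-05+0.000145] = 6.736, so f = 0.02204.
ΔP = f(L/D_h)(ρV²/2) = 0.02204·161/0.1006·107.9 = 3807 Pa.

ΔP ≈ 3810 Pa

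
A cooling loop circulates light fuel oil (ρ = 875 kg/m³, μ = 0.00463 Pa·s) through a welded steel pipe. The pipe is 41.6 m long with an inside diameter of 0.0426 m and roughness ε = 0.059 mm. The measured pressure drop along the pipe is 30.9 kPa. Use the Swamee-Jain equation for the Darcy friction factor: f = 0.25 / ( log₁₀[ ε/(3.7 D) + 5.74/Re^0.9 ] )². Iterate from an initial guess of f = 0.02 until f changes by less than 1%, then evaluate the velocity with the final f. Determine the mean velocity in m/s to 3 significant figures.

V ≈ 1.51 m/s

Rearranging Darcy-Weisbach: V = √(2·ΔP·D/(f·L·ρ)). With ε/D = 5.9e-05/0.0426 = 0.00138, iterate starting from f = 0.02:
  f = 0.02 → V = √(2·3.09e+04·0.0426/(0.02·41.6·875)) = 1.902 m/s; Re = ρVD/μ = 1.531e+04; f → 0.03041
  f = 0.03041 → V = 1.542 m/s; Re = 1.242e+04; f → 0.03174
  f = 0.03174 → V = 1.51 m/s; Re = 1.215e+04; f → 0.03188
Converged (Δf/f < 1%). With the final f = 0.03188: V = √(2·3.09e+04·0.0426/(0.03188·41.6·875)) = 1.506 m/s.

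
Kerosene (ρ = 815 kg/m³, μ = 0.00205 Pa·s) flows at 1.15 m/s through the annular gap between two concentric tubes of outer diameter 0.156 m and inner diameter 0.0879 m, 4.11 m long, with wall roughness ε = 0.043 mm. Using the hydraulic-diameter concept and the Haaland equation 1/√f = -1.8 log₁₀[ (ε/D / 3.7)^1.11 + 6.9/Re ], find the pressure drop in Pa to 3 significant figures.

ΔP ≈ 800 Pa

Hydraulic diameter D_h = 4A/P = D_o - D_i = 0.156 - 0.0879 = 0.0681 m.
Re = ρVD_h/μ = 815·1.15·0.0681/0.00205 = 3.113e+04.
ε/D_h = 4.3e-05/0.0681 = 0.000631; Haaland gives 1/√f = -1.8 log₁₀[6.57e-05+0.000222] = 6.375, so f = 0.02461.
ΔP = f(L/D_h)(ρV²/2) = 0.02461·4.11/0.0681·538.9 = 800.3 Pa.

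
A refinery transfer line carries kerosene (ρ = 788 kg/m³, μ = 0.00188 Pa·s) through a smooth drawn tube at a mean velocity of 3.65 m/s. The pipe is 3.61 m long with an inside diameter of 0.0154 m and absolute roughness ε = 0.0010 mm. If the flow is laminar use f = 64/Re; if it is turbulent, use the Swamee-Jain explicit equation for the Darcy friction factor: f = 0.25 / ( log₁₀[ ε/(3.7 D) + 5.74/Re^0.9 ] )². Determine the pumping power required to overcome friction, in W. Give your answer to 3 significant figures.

Reynolds number Re = ρVD/μ = 788 · 3.65 · 0.0154 / 0.00188 = 2.356e+04.
Re > 4000 → turbulent. Relative roughness ε/D = 1e-06/0.0154 = 6.49e-05. Swamee-Jain: f = 0.25/(log₁₀[6.49e-05/3.7 + 5.74/2.356e+04^0.9])² = 0.25/(log₁₀[1.76e-05 + 0.000667])² = 0.25/(-3.165)² = 0.02496.
Darcy-Weisbach: ΔP = f(L/D)(ρV²/2) = 0.02496·(3.61/0.0154)·(788·3.65²/2) = 0.02496·234.4·5249 = 3.071e+04 Pa.
Q = V·A = 3.65·0.0001863 = 0.0006799 m³/s.
Pumping power P = QΔP = 0.0006799·3.071e+04 = 20.88 W = 20.9 W.

P ≈ 20.9 W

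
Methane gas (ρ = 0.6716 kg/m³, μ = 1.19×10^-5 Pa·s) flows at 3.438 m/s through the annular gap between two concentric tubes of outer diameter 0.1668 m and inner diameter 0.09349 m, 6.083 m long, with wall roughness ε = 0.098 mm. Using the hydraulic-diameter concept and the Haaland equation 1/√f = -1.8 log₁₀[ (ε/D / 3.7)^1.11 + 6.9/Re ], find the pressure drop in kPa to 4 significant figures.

ΔP ≈ 0.009949 kPa

Hydraulic diameter D_h = 4A/P = D_o - D_i = 0.1668 - 0.09349 = 0.07331 m.
Re = ρVD_h/μ = 0.6716·3.438·0.07331/1.19e-05 = 1.422e+04.
ε/D_h = 9.8e-05/0.07331 = 0.00134; Haaland gives 1/√f = -1.8 log₁₀[0.000151+0.000485] = 5.754, so f = 0.03021.
ΔP = f(L/D_h)(ρV²/2) = 0.03021·6.083/0.07331·3.969 = 9.949 Pa.
ΔP = 0.009949 kPa.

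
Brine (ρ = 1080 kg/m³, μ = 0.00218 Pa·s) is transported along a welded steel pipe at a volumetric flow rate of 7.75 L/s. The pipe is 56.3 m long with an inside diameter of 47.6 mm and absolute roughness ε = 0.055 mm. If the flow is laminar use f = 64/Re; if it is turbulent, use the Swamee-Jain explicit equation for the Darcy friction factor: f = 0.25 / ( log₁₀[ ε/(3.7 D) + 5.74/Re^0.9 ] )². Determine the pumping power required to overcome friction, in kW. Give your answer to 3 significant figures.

Q = 7.75 L/s = 7.75/1000 = 0.00775 m³/s.
Cross-sectional area A = πD²/4 = π(0.0476)²/4 = 0.00178 m²; mean velocity V = Q/A = 0.00775/0.00178 = 4.355 m/s.
Reynolds number Re = ρVD/μ = 1080 · 4.355 · 0.0476 / 0.00218 = 1.027e+05.
Re > 4000 → turbulent. Relative roughness ε/D = 5.5e-05/0.0476 = 0.00116. Swamee-Jain: f = 0.25/(log₁₀[0.00116/3.7 + 5.74/1.027e+05^0.9])² = 0.25/(log₁₀[0.000312 + 0.000177])² = 0.25/(-3.31)² = 0.02281.
Darcy-Weisbach: ΔP = f(L/D)(ρV²/2) = 0.02281·(56.3/0.0476)·(1080·4.355²/2) = 0.02281·1183·1.024e+04 = 2.764e+05 Pa.
Pumping power P = QΔP = 0.00775·2.764e+05 = 2142 W = 2.14 kW.

P ≈ 2.14 kW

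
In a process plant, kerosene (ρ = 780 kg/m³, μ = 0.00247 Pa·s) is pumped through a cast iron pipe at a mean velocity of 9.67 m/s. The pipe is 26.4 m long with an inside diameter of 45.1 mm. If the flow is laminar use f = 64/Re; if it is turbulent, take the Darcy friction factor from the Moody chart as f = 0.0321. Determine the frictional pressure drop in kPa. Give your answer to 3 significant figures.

ΔP ≈ 685 kPa

Reynolds number Re = ρVD/μ = 780 · 9.67 · 0.0451 / 0.00247 = 1.377e+05.
Re > 4000 → turbulent; use the Moody-chart value f = 0.0321.
Darcy-Weisbach: ΔP = f(L/D)(ρV²/2) = 0.0321·(26.4/0.0451)·(780·9.67²/2) = 0.0321·585.4·3.647e+04 = 6.853e+05 Pa.
ΔP = 6.853e+05 Pa = 685 kPa.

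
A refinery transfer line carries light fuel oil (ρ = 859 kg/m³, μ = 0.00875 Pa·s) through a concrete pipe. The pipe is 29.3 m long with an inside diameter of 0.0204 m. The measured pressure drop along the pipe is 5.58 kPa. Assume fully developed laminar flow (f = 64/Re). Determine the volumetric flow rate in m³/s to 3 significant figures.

Q ≈ 9.25×10^-5 m³/s

For laminar flow, f = 64/Re with Re = ρVD/μ, so Darcy-Weisbach reduces to ΔP = 32μLV/D². Solving for V: V = ΔP·D²/(32μL) = 5580·(0.0204)²/(32·0.00875·29.3) = 0.2831 m/s.
Check: Re = ρVD/μ = 859·0.2831·0.0204/0.00875 = 566.9 < 2300, so the laminar assumption holds.
Q = V·A = 0.2831·(π/4·0.0204²) = 9.252e-05 m³/s = 9.25×10^-5 m³/s.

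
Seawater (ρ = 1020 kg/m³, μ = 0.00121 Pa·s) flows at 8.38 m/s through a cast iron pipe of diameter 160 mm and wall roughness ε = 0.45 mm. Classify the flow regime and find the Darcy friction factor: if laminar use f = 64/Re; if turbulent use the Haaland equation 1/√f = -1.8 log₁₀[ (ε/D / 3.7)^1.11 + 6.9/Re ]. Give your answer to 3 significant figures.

f ≈ 0.0259

Re = ρVD/μ = 1020·8.38·0.16/0.00121 = 1.13e+06.
Re > 4000 → turbulent. ε/D = 0.00045/0.16 = 0.00281; Haaland: 1/√f = -1.8 log₁₀[0.000345 + 6.1e-06] = 6.218, so f = 0.02586.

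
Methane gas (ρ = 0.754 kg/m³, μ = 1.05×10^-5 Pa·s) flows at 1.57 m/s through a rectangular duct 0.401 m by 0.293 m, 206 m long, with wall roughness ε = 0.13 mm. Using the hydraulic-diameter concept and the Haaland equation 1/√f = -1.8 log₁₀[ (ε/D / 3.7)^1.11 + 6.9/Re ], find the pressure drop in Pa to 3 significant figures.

ΔP ≈ 13.0 Pa

Hydraulic diameter D_h = 4A/P = 4·(0.401·0.293)/(2·(0.401+0.293)) = 0.47/1.388 = 0.3386 m.
Re = ρVD_h/μ = 0.754·1.57·0.3386/1.05e-05 = 3.817e+04.
ε/D_h = 0.00013/0.3386 = 0.000384; Haaland gives 1/√f = -1.8 log₁₀[3.78e-05+0.000181] = 6.589, so f = 0.02304.
ΔP = f(L/D_h)(ρV²/2) = 0.02304·206/0.3386·0.9293 = 13.02 Pa.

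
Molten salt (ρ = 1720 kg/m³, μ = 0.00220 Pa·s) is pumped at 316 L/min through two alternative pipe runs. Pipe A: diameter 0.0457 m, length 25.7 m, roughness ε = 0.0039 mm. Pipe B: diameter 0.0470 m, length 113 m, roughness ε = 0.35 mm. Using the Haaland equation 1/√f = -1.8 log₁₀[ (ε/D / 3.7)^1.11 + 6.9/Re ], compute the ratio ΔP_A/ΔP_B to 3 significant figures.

ΔP_A/ΔP_B ≈ 0.132

Pipe A: V = Q/A = 0.005267/0.00164 = 3.211 m/s; Re = 1.147e+05; ε/D = 8.53e-05; Haaland → f = 0.01773; ΔP_A = f(L/D)(ρV²/2) = 8.84e+04 Pa.
Pipe B: V = Q/A = 0.005267/0.001735 = 3.036 m/s; Re = 1.115e+05; ε/D = 0.00745; Haaland → f = 0.03506; ΔP_B = f(L/D)(ρV²/2) = 6.68e+05 Pa.
ΔP_A/ΔP_B = 8.84e+04/6.68e+05 = 0.132.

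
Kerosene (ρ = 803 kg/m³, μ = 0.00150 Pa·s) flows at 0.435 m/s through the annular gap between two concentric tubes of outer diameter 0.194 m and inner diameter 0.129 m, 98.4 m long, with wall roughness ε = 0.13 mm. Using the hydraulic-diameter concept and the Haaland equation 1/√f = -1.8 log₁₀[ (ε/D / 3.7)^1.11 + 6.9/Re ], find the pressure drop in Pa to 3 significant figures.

ΔP ≈ 3560 Pa

Hydraulic diameter D_h = 4A/P = D_o - D_i = 0.194 - 0.129 = 0.065 m.
Re = ρVD_h/μ = 803·0.435·0.065/0.0015 = 1.514e+04.
ε/D_h = 0.00013/0.065 = 0.002; Haaland gives 1/√f = -1.8 log₁₀[0.000236+0.000456] = 5.688, so f = 0.03091.
ΔP = f(L/D_h)(ρV²/2) = 0.03091·98.4/0.065·75.97 = 3555 Pa.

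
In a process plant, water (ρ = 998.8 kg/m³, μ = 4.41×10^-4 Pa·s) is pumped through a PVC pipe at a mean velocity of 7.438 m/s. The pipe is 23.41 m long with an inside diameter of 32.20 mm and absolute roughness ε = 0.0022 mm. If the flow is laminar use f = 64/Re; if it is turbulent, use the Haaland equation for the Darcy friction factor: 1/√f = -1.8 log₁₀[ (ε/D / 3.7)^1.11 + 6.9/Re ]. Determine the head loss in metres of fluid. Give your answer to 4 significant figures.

Reynolds number Re = ρVD/μ = 998.8 · 7.438 · 0.0322 / 0.000441 = 5.424e+05.
Re > 4000 → turbulent. Relative roughness ε/D = 2.2e-06/0.0322 = 6.83e-05. Haaland: 1/√f = -1.8 log₁₀[(6.83e-05/3.7)^1.11 + 6.9/5.424e+05] = -1.8 log₁₀[5.57e-06 + 1.27e-05] = 8.528, so f = 0.01375.
Darcy-Weisbach: ΔP = f(L/D)(ρV²/2) = 0.01375·(23.41/0.0322)·(998.8·7.438²/2) = 0.01375·727·2.763e+04 = 2.762e+05 Pa.
Head loss h_f = ΔP/(ρg) = 2.762e+05/(998.8·9.81) = 28.19 m.

h_f ≈ 28.19 m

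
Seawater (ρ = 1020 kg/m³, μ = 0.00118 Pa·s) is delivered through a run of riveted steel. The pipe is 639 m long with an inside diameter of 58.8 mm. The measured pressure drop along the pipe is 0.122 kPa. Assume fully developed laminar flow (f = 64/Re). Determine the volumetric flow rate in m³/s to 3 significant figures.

Q ≈ 4.75×10^-5 m³/s

For laminar flow, f = 64/Re with Re = ρVD/μ, so Darcy-Weisbach reduces to ΔP = 32μLV/D². Solving for V: V = ΔP·D²/(32μL) = 122·(0.0588)²/(32·0.00118·639) = 0.01748 m/s.
Check: Re = ρVD/μ = 1020·0.01748·0.0588/0.00118 = 888.5 < 2300, so the laminar assumption holds.
Q = V·A = 0.01748·(π/4·0.0588²) = 4.747e-05 m³/s = 4.75×10^-5 m³/s.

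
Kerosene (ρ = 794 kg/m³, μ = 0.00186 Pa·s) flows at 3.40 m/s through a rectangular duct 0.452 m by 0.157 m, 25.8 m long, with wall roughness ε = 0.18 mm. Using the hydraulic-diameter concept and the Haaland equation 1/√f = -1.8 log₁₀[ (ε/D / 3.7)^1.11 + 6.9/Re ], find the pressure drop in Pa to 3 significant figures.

ΔP ≈ 9860 Pa

Hydraulic diameter D_h = 4A/P = 4·(0.452·0.157)/(2·(0.452+0.157)) = 0.2839/1.218 = 0.2331 m.
Re = ρVD_h/μ = 794·3.4·0.2331/0.00186 = 3.382e+05.
ε/D_h = 0.00018/0.2331 = 0.000772; Haaland gives 1/√f = -1.8 log₁₀[8.22e-05+2.04e-05] = 7.18, so f = 0.0194.
ΔP = f(L/D_h)(ρV²/2) = 0.0194·25.8/0.2331·4589 = 9855 Pa.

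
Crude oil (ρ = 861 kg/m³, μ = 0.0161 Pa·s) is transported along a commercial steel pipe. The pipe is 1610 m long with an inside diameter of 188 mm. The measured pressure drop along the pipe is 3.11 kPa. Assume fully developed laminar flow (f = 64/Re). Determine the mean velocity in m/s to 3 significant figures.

For laminar flow, f = 64/Re with Re = ρVD/μ, so Darcy-Weisbach reduces to ΔP = 32μLV/D². Solving for V: V = ΔP·D²/(32μL) = 3110·(0.188)²/(32·0.0161·1610) = 0.1325 m/s.
Check: Re = ρVD/μ = 861·0.1325·0.188/0.0161 = 1332 < 2300, so the laminar assumption holds.

V ≈ 0.133 m/s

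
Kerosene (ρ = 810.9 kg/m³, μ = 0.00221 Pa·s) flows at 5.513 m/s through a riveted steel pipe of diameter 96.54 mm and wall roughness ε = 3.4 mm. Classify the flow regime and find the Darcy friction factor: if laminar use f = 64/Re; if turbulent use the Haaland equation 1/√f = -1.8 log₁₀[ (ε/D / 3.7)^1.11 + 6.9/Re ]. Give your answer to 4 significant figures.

f ≈ 0.06145

Re = ρVD/μ = 810.9·5.513·0.09654/0.00221 = 1.953e+05.
Re > 4000 → turbulent. ε/D = 0.0034/0.09654 = 0.0352; Haaland: 1/√f = -1.8 log₁₀[0.0057 + 3.53e-05] = 4.034, so f = 0.06145.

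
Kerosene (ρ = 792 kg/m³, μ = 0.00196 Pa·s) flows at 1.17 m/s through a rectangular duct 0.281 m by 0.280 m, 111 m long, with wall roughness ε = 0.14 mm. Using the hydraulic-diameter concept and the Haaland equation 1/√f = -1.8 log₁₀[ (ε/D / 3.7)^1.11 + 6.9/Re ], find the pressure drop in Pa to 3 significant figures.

Hydraulic diameter D_h = 4A/P = 4·(0.281·0.28)/(2·(0.281+0.28)) = 0.3147/1.122 = 0.2805 m.
Re = ρVD_h/μ = 792·1.17·0.2805/0.00196 = 1.326e+05.
ε/D_h = 0.00014/0.2805 = 0.000499; Haaland gives 1/√f = -1.8 log₁₀[5.06e-05+5.2e-05] = 7.18, so f = 0.0194.
ΔP = f(L/D_h)(ρV²/2) = 0.0194·111/0.2805·542.1 = 4162 Pa.

ΔP ≈ 4160 Pa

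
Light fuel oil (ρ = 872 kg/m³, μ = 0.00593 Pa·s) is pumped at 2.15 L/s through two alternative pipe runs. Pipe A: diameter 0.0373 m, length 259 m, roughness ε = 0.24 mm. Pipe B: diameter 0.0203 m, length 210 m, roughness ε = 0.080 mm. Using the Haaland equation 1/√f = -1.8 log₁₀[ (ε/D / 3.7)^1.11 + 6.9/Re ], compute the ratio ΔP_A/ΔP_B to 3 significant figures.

Pipe A: V = Q/A = 0.00215/0.001093 = 1.968 m/s; Re = 1.079e+04; ε/D = 0.00643; Haaland → f = 0.03873; ΔP_A = f(L/D)(ρV²/2) = 4.54e+05 Pa.
Pipe B: V = Q/A = 0.00215/0.0003237 = 6.643 m/s; Re = 1.983e+04; ε/D = 0.00394; Haaland → f = 0.03273; ΔP_B = f(L/D)(ρV²/2) = 6.515e+06 Pa.
ΔP_A/ΔP_B = 4.54e+05/6.515e+06 = 0.0697.

ΔP_A/ΔP_B ≈ 0.0697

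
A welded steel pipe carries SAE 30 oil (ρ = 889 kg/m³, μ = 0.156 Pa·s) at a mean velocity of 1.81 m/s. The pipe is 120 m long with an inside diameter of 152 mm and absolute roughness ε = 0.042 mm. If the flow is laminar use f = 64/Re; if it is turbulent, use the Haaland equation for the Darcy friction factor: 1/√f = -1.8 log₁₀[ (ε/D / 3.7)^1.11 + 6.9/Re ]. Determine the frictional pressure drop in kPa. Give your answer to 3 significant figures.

ΔP ≈ 46.9 kPa

Reynolds number Re = ρVD/μ = 889 · 1.81 · 0.152 / 0.156 = 1568.
Re < 2300 → laminar flow, so f = 64/Re = 64/1568 = 0.04082 (the turbulent correlation is not needed).
Darcy-Weisbach: ΔP = f(L/D)(ρV²/2) = 0.04082·(120/0.152)·(889·1.81²/2) = 0.04082·789.5·1456 = 4.693e+04 Pa.
ΔP = 4.693e+04 Pa = 46.9 kPa.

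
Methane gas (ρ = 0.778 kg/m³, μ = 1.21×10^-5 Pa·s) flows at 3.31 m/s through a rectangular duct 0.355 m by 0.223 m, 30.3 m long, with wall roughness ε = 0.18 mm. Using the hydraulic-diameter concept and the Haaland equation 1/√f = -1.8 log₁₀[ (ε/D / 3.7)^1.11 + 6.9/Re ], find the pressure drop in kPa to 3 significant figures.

Hydraulic diameter D_h = 4A/P = 4·(0.355·0.223)/(2·(0.355+0.223)) = 0.3167/1.156 = 0.2739 m.
Re = ρVD_h/μ = 0.778·3.31·0.2739/1.21e-05 = 5.83e+04.
ε/D_h = 0.00018/0.2739 = 0.000657; Haaland gives 1/√f = -1.8 log₁₀[6.87e-05+0.000118] = 6.711, so f = 0.02221.
ΔP = f(L/D_h)(ρV²/2) = 0.02221·30.3/0.2739·4.262 = 10.47 Pa.
ΔP = 0.0105 kPa.

ΔP ≈ 0.0105 kPa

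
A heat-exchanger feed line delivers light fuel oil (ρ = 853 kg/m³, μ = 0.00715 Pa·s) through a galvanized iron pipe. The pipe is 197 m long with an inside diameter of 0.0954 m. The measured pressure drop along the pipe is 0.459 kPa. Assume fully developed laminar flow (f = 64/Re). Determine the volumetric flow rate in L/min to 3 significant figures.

For laminar flow, f = 64/Re with Re = ρVD/μ, so Darcy-Weisbach reduces to ΔP = 32μLV/D². Solving for V: V = ΔP·D²/(32μL) = 459·(0.0954)²/(32·0.00715·197) = 0.09268 m/s.
Check: Re = ρVD/μ = 853·0.09268·0.0954/0.00715 = 1055 < 2300, so the laminar assumption holds.
Q = V·A = 0.09268·(π/4·0.0954²) = 0.0006625 m³/s = 39.7 L/min.

Q ≈ 39.7 L/min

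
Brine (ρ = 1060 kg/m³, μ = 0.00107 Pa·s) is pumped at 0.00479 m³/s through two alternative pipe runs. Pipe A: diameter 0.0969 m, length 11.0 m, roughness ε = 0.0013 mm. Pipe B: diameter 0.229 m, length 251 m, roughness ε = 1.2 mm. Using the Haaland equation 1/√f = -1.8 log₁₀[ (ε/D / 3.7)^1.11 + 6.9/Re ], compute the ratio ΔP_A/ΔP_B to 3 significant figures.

Pipe A: V = Q/A = 0.00479/0.007375 = 0.6495 m/s; Re = 6.235e+04; ε/D = 1.34e-05; Haaland → f = 0.01976; ΔP_A = f(L/D)(ρV²/2) = 501.5 Pa.
Pipe B: V = Q/A = 0.00479/0.04119 = 0.1163 m/s; Re = 2.638e+04; ε/D = 0.00524; Haaland → f = 0.03379; ΔP_B = f(L/D)(ρV²/2) = 265.5 Pa.
ΔP_A/ΔP_B = 501.5/265.5 = 1.89.

ΔP_A/ΔP_B ≈ 1.89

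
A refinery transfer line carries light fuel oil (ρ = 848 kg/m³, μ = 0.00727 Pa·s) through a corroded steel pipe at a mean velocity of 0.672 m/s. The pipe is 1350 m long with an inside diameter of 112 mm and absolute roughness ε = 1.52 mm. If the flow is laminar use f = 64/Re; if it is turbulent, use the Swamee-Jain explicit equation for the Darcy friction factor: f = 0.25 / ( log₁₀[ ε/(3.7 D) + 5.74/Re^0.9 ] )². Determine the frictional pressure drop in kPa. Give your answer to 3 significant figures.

Reynolds number Re = ρVD/μ = 848 · 0.672 · 0.112 / 0.00727 = 8779.
Re > 4000 → turbulent. Relative roughness ε/D = 0.00152/0.112 = 0.0136. Swamee-Jain: f = 0.25/(log₁₀[0.0136/3.7 + 5.74/8779^0.9])² = 0.25/(log₁₀[0.00367 + 0.00162])² = 0.25/(-2.277)² = 0.04823.
Darcy-Weisbach: ΔP = f(L/D)(ρV²/2) = 0.04823·(1350/0.112)·(848·0.672²/2) = 0.04823·1.205e+04·191.5 = 1.113e+05 Pa.
ΔP = 1.113e+05 Pa = 111 kPa.

ΔP ≈ 111 kPa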